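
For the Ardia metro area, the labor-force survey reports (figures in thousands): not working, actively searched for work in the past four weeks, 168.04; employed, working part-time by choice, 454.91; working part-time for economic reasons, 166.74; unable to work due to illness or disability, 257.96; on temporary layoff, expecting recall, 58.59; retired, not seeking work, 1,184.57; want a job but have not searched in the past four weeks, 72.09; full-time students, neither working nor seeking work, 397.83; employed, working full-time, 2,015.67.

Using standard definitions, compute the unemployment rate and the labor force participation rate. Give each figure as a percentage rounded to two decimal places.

Unemployment rate ≈ 7.91%; labor force participation rate ≈ 59.96%.

Employed = 454.91 + 166.74 + 2,015.67 = 2,637.32 thousand (anyone who worked, including part-time for economic reasons, counts as employed).
Unemployed = 168.04 + 58.59 = 226.63 thousand (jobless and actively searching, or on temporary layoff).
Labor force = 2,637.32 + 226.63 = 2,863.95 thousand.
Not in labor force = 257.96 + 1,184.57 + 72.09 + 397.83 = 1,912.45 thousand (those not working and not actively searching are outside the labor force — including those who want a job but have given up searching).
Civilian working-age population = 2,863.95 + 1,912.45 = 4,776.40 thousand.
Unemployment rate = 226.63 / 2,863.95 = 7.91%.
Labor force participation rate = 2,863.95 / 4,776.40 = 59.96%.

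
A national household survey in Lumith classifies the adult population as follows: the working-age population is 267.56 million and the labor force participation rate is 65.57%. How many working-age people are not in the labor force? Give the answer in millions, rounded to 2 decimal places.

Share not in the labor force = 1 − 0.6557 = 0.3443.
Not in labor force = 0.3443 × 267.56 ≈ 92.12 million.

About 92.12 million are not in the labor force.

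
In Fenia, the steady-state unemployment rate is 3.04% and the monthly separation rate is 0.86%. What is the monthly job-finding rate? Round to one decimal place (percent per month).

Job-finding rate ≈ 27.4% per month.

From u* = s/(s+f): f = s·(1−u)/u.
f = 0.86 × (1 − 0.0304) / 0.0304 = 0.8339 / 0.0304 ≈ 27.4% per month.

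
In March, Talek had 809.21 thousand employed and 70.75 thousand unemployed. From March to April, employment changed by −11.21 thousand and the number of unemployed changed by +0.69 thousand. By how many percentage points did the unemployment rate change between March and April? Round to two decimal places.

The unemployment rate changed by +0.18 percentage points.

March: labor force = 809.21 + 70.75 = 879.96; u = 70.75/879.96 = 8.04%.
April: labor force = 798.00 + 71.44 = 869.44; u = 71.44/869.44 = 8.22%.
Change = 8.22% − 8.04% = +0.18 pp.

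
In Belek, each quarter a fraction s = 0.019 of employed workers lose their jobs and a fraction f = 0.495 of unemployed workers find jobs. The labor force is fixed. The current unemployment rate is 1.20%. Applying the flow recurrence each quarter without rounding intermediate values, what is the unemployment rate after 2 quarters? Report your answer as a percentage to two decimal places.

Unemployment rate after two quarters ≈ 3.11%.

With a fixed labor force, u_{t+1} = u_t + s·(1−u_t) − f·u_t = u_t·(1−s−f) + s.
Here 1−s−f = 0.486 and s = 0.019.
u_1 = 0.012000 × 0.486 + 0.019 = 0.024832.
u_2 = 0.024832 × 0.486 + 0.019 = 0.031068.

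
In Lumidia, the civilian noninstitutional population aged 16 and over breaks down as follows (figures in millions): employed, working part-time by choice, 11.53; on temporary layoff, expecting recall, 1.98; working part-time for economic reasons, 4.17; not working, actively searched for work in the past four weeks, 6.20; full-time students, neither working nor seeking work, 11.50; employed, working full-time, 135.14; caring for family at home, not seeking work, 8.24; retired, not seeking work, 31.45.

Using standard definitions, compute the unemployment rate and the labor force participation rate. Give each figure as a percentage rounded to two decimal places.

Unemployment rate ≈ 5.14%; labor force participation rate ≈ 75.65%.

Employed = 11.53 + 4.17 + 135.14 = 150.84 million (anyone who worked, including part-time for economic reasons, counts as employed).
Unemployed = 1.98 + 6.20 = 8.18 million (jobless and actively searching, or on temporary layoff).
Labor force = 150.84 + 8.18 = 159.02 million.
Not in labor force = 11.50 + 8.24 + 31.45 = 51.19 million (those not working and not actively searching are outside the labor force).
Civilian working-age population = 159.02 + 51.19 = 210.21 million.
Unemployment rate = 8.18 / 159.02 = 5.14%.
Labor force participation rate = 159.02 / 210.21 = 75.65%.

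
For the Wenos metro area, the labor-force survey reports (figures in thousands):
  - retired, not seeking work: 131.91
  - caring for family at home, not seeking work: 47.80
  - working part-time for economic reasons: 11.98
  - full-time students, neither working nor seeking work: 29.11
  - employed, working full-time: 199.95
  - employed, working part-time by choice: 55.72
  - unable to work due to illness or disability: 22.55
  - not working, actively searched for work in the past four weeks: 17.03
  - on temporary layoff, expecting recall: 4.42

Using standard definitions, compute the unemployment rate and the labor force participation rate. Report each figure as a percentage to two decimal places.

Unemployment rate ≈ 7.42%; labor force participation rate ≈ 55.55%.

Employed = 11.98 + 199.95 + 55.72 = 267.65 thousand (anyone who worked, including part-time for economic reasons, counts as employed).
Unemployed = 17.03 + 4.42 = 21.45 thousand (jobless and actively searching, or on temporary layoff).
Labor force = 267.65 + 21.45 = 289.10 thousand.
Not in labor force = 131.91 + 47.80 + 29.11 + 22.55 = 231.37 thousand (those not working and not actively searching are outside the labor force).
Civilian working-age population = 289.10 + 231.37 = 520.47 thousand.
Unemployment rate = 21.45 / 289.10 = 7.42%.
Labor force participation rate = 289.10 / 520.47 = 55.55%.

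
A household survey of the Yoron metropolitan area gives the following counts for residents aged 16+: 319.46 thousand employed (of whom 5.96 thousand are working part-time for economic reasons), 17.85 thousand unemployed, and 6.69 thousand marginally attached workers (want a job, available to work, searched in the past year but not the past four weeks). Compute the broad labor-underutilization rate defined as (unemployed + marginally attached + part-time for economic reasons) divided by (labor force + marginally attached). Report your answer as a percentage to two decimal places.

Labor force = 319.46 + 17.85 = 337.31 thousand.
Numerator = 17.85 + 6.69 + 5.96 = 30.50 thousand.
Denominator = 337.31 + 6.69 = 344.00 thousand.
Broad rate = 30.50 / 344.00 = 8.87%.

Broad underutilization rate ≈ 8.87%.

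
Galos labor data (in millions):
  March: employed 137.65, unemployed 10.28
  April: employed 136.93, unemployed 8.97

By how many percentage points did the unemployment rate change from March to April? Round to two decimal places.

March: labor force = 137.65 + 10.28 = 147.93; u = 10.28/147.93 = 6.95%.
April: labor force = 136.93 + 8.97 = 145.90; u = 8.97/145.90 = 6.15%.
Change = 6.15% − 6.95% = −0.80 pp.

The unemployment rate changed by −0.80 percentage points.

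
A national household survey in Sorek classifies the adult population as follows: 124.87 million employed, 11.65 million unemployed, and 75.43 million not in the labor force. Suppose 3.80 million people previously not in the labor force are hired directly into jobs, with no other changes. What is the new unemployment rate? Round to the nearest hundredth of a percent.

New unemployment rate ≈ 8.30%.

Initially, labor force = 124.87 + 11.65 = 136.52 million, so u = 11.65/136.52 = 8.53%.
After the change, employed and labor force both rise by 3.80; unemployed unchanged → E = 128.67, U = 11.65, labor force = 140.32 million.
New unemployment rate = 11.65 / 140.32 = 8.30%.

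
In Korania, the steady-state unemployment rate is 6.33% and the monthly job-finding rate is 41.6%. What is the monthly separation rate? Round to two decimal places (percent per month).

From u* = s/(s+f): s = u·f/(1−u).
s = 0.0633 × 41.6 / (1 − 0.0633) = 2.6333 / 0.9367 ≈ 2.81% per month.

Separation rate ≈ 2.81% per month.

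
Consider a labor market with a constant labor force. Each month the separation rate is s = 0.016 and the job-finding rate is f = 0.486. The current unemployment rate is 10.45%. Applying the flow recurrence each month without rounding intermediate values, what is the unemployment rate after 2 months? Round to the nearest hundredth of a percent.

With a fixed labor force, u_{t+1} = u_t + s·(1−u_t) − f·u_t = u_t·(1−s−f) + s.
Here 1−s−f = 0.498 and s = 0.016.
u_1 = 0.104500 × 0.498 + 0.016 = 0.068041.
u_2 = 0.068041 × 0.498 + 0.016 = 0.049884.

Unemployment rate after two months ≈ 4.99%.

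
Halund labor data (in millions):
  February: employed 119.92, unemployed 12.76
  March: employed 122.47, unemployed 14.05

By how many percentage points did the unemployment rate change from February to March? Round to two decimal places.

February: labor force = 119.92 + 12.76 = 132.68; u = 12.76/132.68 = 9.62%.
March: labor force = 122.47 + 14.05 = 136.52; u = 14.05/136.52 = 10.29%.
Change = 10.29% − 9.62% = +0.67 pp.

The unemployment rate changed by +0.67 percentage points.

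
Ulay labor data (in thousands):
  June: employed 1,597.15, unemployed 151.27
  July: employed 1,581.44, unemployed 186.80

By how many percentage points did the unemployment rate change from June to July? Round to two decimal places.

The unemployment rate changed by +1.91 percentage points.

June: labor force = 1,597.15 + 151.27 = 1,748.42; u = 151.27/1,748.42 = 8.65%.
July: labor force = 1,581.44 + 186.80 = 1,768.24; u = 186.80/1,768.24 = 10.56%.
Change = 10.56% − 8.65% = +1.91 pp.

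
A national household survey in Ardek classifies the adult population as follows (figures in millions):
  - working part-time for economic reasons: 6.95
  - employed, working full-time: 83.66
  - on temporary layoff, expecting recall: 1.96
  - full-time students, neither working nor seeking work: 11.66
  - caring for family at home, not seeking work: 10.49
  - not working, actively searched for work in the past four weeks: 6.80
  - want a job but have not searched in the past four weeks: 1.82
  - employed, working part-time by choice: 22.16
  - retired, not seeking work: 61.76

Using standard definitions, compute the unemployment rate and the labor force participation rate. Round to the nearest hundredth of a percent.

Unemployment rate ≈ 7.21%; labor force participation rate ≈ 58.64%.

Employed = 6.95 + 83.66 + 22.16 = 112.77 million (anyone who worked, including part-time for economic reasons, counts as employed).
Unemployed = 1.96 + 6.80 = 8.76 million (jobless and actively searching, or on temporary layoff).
Labor force = 112.77 + 8.76 = 121.53 million.
Not in labor force = 11.66 + 10.49 + 1.82 + 61.76 = 85.73 million (those not working and not actively searching are outside the labor force — including those who want a job but have given up searching).
Civilian working-age population = 121.53 + 85.73 = 207.26 million.
Unemployment rate = 8.76 / 121.53 = 7.21%.
Labor force participation rate = 121.53 / 207.26 = 58.64%.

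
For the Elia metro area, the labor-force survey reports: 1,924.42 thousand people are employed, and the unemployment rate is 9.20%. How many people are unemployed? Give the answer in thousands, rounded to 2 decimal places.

Let U be the number unemployed. The labor force is E + U, and U/(E+U) = 0.0920.
So U = 0.0920 × 1,924.42 / (1 − 0.0920) = 177.0466 / 0.9080 ≈ 194.99 thousand.

About 194.99 thousand are unemployed.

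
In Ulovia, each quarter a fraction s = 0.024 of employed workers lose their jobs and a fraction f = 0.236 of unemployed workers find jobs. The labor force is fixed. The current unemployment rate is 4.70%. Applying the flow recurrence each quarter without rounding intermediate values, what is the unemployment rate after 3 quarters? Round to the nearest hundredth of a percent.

With a fixed labor force, u_{t+1} = u_t + s·(1−u_t) − f·u_t = u_t·(1−s−f) + s.
Here 1−s−f = 0.740 and s = 0.024.
u_1 = 0.047000 × 0.740 + 0.024 = 0.058780.
u_2 = 0.058780 × 0.740 + 0.024 = 0.067497.
u_3 = 0.067497 × 0.740 + 0.024 = 0.073948.

Unemployment rate after three quarters ≈ 7.39%.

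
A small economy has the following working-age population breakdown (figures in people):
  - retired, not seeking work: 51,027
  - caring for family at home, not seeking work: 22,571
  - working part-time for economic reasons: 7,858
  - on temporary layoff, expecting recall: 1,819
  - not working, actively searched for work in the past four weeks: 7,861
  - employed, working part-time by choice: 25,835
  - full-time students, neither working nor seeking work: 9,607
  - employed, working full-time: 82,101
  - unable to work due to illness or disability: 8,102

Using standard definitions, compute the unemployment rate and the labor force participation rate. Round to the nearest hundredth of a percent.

Employed = 7,858 + 25,835 + 82,101 = 115,794 (anyone who worked, including part-time for economic reasons, counts as employed).
Unemployed = 1,819 + 7,861 = 9,680 (jobless and actively searching, or on temporary layoff).
Labor force = 115,794 + 9,680 = 125,474.
Not in labor force = 51,027 + 22,571 + 9,607 + 8,102 = 91,307 (those not working and not actively searching are outside the labor force).
Civilian working-age population = 125,474 + 91,307 = 216,781.
Unemployment rate = 9,680 / 125,474 = 7.71%.
Labor force participation rate = 125,474 / 216,781 = 57.88%.

Unemployment rate ≈ 7.71%; labor force participation rate ≈ 57.88%.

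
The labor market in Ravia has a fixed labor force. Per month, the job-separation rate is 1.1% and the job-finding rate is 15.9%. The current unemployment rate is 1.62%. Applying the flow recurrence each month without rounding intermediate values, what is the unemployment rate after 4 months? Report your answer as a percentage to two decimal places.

Unemployment rate after four months ≈ 4.17%.

With a fixed labor force, u_{t+1} = u_t + s·(1−u_t) − f·u_t = u_t·(1−s−f) + s.
Here 1−s−f = 0.830 and s = 0.011.
u_1 = 0.016200 × 0.830 + 0.011 = 0.024446.
u_2 = 0.024446 × 0.830 + 0.011 = 0.031290.
u_3 = 0.031290 × 0.830 + 0.011 = 0.036971.
u_4 = 0.036971 × 0.830 + 0.011 = 0.041686.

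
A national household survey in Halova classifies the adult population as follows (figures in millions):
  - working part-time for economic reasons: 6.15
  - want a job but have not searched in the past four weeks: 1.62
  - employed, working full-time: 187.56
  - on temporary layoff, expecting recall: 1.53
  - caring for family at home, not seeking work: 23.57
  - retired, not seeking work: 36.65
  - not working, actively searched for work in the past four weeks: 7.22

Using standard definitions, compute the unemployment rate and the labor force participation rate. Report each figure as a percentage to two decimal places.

Unemployment rate ≈ 4.32%; labor force participation rate ≈ 76.60%.

Employed = 6.15 + 187.56 = 193.71 million (anyone who worked, including part-time for economic reasons, counts as employed).
Unemployed = 1.53 + 7.22 = 8.75 million (jobless and actively searching, or on temporary layoff).
Labor force = 193.71 + 8.75 = 202.46 million.
Not in labor force = 1.62 + 23.57 + 36.65 = 61.84 million (those not working and not actively searching are outside the labor force — including those who want a job but have given up searching).
Civilian working-age population = 202.46 + 61.84 = 264.30 million.
Unemployment rate = 8.75 / 202.46 = 4.32%.
Labor force participation rate = 202.46 / 264.30 = 76.60%.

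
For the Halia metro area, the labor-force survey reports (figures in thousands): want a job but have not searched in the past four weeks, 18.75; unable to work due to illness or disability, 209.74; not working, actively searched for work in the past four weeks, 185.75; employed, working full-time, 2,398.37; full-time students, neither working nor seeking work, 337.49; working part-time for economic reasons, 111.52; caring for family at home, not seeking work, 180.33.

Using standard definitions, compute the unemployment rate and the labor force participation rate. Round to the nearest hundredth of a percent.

Unemployment rate ≈ 6.89%; labor force participation rate ≈ 78.32%.

Employed = 2,398.37 + 111.52 = 2,509.89 thousand (anyone who worked, including part-time for economic reasons, counts as employed).
Unemployed = 185.75 thousand.
Labor force = 2,509.89 + 185.75 = 2,695.64 thousand.
Not in labor force = 18.75 + 209.74 + 337.49 + 180.33 = 746.31 thousand (those not working and not actively searching are outside the labor force — including those who want a job but have given up searching).
Civilian working-age population = 2,695.64 + 746.31 = 3,441.95 thousand.
Unemployment rate = 185.75 / 2,695.64 = 6.89%.
Labor force participation rate = 2,695.64 / 3,441.95 = 78.32%.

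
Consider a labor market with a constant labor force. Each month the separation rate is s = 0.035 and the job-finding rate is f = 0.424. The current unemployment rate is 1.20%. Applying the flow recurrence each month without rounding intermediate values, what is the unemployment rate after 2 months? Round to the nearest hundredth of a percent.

With a fixed labor force, u_{t+1} = u_t + s·(1−u_t) − f·u_t = u_t·(1−s−f) + s.
Here 1−s−f = 0.541 and s = 0.035.
u_1 = 0.012000 × 0.541 + 0.035 = 0.041492.
u_2 = 0.041492 × 0.541 + 0.035 = 0.057447.

Unemployment rate after two months ≈ 5.74%.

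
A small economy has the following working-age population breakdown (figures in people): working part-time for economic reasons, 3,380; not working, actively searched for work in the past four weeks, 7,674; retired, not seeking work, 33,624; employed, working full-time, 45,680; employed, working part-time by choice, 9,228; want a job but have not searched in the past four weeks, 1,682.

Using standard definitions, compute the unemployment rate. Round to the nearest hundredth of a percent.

Unemployment rate ≈ 11.63%.

Employed = 3,380 + 45,680 + 9,228 = 58,288 (anyone who worked, including part-time for economic reasons, counts as employed).
Unemployed = 7,674.
Labor force = 58,288 + 7,674 = 65,962.
Unemployment rate = 7,674 / 65,962 = 11.63%.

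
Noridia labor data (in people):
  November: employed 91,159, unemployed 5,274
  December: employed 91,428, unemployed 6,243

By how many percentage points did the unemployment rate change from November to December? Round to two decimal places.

The unemployment rate changed by +0.92 percentage points.

November: labor force = 91,159 + 5,274 = 96,433; u = 5,274/96,433 = 5.47%.
December: labor force = 91,428 + 6,243 = 97,671; u = 6,243/97,671 = 6.39%.
Change = 6.39% − 5.47% = +0.92 pp.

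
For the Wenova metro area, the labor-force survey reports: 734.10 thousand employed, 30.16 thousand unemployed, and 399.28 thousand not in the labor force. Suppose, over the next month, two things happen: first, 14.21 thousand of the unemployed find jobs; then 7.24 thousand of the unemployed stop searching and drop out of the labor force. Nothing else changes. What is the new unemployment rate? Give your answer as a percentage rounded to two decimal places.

New unemployment rate ≈ 1.15%.

Initially, labor force = 734.10 + 30.16 = 764.26 thousand, so u = 30.16/764.26 = 3.95%.
After the first change, unemployed falls and employed rises by 14.21; labor force unchanged → E = 748.31, U = 15.95, labor force = 764.26 thousand.
After the second change, unemployed and labor force both fall by 7.24 → E = 748.31, U = 8.71, labor force = 757.02 thousand.
New unemployment rate = 8.71 / 757.02 = 1.15%.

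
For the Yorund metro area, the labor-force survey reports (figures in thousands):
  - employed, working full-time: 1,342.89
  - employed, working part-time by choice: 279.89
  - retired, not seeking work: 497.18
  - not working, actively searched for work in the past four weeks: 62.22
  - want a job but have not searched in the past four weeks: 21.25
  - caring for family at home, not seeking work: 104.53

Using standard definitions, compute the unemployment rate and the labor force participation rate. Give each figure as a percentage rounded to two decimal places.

Employed = 1,342.89 + 279.89 = 1,622.78 thousand.
Unemployed = 62.22 thousand.
Labor force = 1,622.78 + 62.22 = 1,685.00 thousand.
Not in labor force = 497.18 + 21.25 + 104.53 = 622.96 thousand (those not working and not actively searching are outside the labor force — including those who want a job but have given up searching).
Civilian working-age population = 1,685.00 + 622.96 = 2,307.96 thousand.
Unemployment rate = 62.22 / 1,685.00 = 3.69%.
Labor force participation rate = 1,685.00 / 2,307.96 = 73.01%.

Unemployment rate ≈ 3.69%; labor force participation rate ≈ 73.01%.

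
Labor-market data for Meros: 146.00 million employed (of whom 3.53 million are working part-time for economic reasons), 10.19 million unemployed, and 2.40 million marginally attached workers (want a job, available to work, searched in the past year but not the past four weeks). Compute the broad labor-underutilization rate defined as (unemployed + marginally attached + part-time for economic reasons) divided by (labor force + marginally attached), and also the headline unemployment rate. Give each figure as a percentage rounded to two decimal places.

Labor force = 146.00 + 10.19 = 156.19 million.
Numerator = 10.19 + 2.40 + 3.53 = 16.12 million.
Denominator = 156.19 + 2.40 = 158.59 million.
Broad rate = 16.12 / 158.59 = 10.16%.
Headline unemployment rate = 10.19 / 156.19 = 6.52%.

Broad underutilization rate ≈ 10.16%; headline unemployment rate ≈ 6.52%.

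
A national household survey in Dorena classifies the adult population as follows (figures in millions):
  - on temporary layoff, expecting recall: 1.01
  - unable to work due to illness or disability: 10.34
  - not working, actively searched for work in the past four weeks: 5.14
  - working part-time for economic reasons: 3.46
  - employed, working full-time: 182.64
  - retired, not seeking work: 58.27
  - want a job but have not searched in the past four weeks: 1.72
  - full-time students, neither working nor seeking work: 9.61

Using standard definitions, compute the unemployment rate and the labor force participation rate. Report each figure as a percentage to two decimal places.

Unemployment rate ≈ 3.20%; labor force participation rate ≈ 70.63%.

Employed = 3.46 + 182.64 = 186.10 million (anyone who worked, including part-time for economic reasons, counts as employed).
Unemployed = 1.01 + 5.14 = 6.15 million (jobless and actively searching, or on temporary layoff).
Labor force = 186.10 + 6.15 = 192.25 million.
Not in labor force = 10.34 + 58.27 + 1.72 + 9.61 = 79.94 million (those not working and not actively searching are outside the labor force — including those who want a job but have given up searching).
Civilian working-age population = 192.25 + 79.94 = 272.19 million.
Unemployment rate = 6.15 / 192.25 = 3.20%.
Labor force participation rate = 192.25 / 272.19 = 70.63%.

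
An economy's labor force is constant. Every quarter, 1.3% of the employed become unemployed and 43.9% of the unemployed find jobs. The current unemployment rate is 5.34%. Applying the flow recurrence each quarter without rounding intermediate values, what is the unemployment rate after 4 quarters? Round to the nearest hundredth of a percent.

Unemployment rate after four quarters ≈ 3.10%.

With a fixed labor force, u_{t+1} = u_t + s·(1−u_t) − f·u_t = u_t·(1−s−f) + s.
Here 1−s−f = 0.548 and s = 0.013.
u_1 = 0.053400 × 0.548 + 0.013 = 0.042263.
u_2 = 0.042263 × 0.548 + 0.013 = 0.036160.
u_3 = 0.036160 × 0.548 + 0.013 = 0.032816.
u_4 = 0.032816 × 0.548 + 0.013 = 0.030983.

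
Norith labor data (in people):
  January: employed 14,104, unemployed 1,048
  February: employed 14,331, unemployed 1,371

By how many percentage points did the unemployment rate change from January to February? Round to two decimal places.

The unemployment rate changed by +1.81 percentage points.

January: labor force = 14,104 + 1,048 = 15,152; u = 1,048/15,152 = 6.92%.
February: labor force = 14,331 + 1,371 = 15,702; u = 1,371/15,702 = 8.73%.
Change = 8.73% − 6.92% = +1.81 pp.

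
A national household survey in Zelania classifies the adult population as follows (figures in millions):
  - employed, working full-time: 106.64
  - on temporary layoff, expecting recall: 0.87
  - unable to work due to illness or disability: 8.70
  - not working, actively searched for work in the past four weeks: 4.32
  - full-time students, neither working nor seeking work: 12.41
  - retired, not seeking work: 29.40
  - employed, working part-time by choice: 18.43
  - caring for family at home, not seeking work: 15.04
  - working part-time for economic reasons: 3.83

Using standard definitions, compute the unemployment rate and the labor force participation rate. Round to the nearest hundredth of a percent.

Unemployment rate ≈ 3.87%; labor force participation rate ≈ 67.17%.

Employed = 106.64 + 18.43 + 3.83 = 128.90 million (anyone who worked, including part-time for economic reasons, counts as employed).
Unemployed = 0.87 + 4.32 = 5.19 million (jobless and actively searching, or on temporary layoff).
Labor force = 128.90 + 5.19 = 134.09 million.
Not in labor force = 8.70 + 12.41 + 29.40 + 15.04 = 65.55 million (those not working and not actively searching are outside the labor force).
Civilian working-age population = 134.09 + 65.55 = 199.64 million.
Unemployment rate = 5.19 / 134.09 = 3.87%.
Labor force participation rate = 134.09 / 199.64 = 67.17%.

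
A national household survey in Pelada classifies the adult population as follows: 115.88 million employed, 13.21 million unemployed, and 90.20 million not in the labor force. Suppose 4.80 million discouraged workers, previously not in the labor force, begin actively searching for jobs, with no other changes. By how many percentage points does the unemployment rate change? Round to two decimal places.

The unemployment rate changes by +3.22 percentage points.

Initially, labor force = 115.88 + 13.21 = 129.09 million, so u = 13.21/129.09 = 10.23%.
After the change, unemployed and labor force both rise by 4.80 → E = 115.88, U = 18.01, labor force = 133.89 million.
New unemployment rate = 18.01 / 133.89 = 13.45%.
Change = 13.45% − 10.23% = +3.22 percentage points.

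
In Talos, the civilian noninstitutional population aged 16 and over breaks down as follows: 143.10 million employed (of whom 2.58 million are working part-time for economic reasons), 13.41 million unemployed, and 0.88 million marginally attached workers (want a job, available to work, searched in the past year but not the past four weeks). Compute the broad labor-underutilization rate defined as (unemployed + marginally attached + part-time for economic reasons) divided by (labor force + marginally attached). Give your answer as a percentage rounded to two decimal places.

Broad underutilization rate ≈ 10.72%.

Labor force = 143.10 + 13.41 = 156.51 million.
Numerator = 13.41 + 0.88 + 2.58 = 16.87 million.
Denominator = 156.51 + 0.88 = 157.39 million.
Broad rate = 16.87 / 157.39 = 10.72%.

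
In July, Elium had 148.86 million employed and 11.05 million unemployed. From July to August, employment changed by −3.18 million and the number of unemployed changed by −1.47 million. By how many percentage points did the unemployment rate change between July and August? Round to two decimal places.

July: labor force = 148.86 + 11.05 = 159.91; u = 11.05/159.91 = 6.91%.
August: labor force = 145.68 + 9.58 = 155.26; u = 9.58/155.26 = 6.17%.
Change = 6.17% − 6.91% = −0.74 pp.

The unemployment rate changed by −0.74 percentage points.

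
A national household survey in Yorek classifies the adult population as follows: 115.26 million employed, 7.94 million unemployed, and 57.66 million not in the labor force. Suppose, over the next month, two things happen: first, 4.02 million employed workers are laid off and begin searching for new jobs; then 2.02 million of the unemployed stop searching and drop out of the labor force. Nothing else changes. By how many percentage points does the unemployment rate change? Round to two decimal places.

Initially, labor force = 115.26 + 7.94 = 123.20 million, so u = 7.94/123.20 = 6.44%.
After the first change, employed falls and unemployed rises by 4.02; labor force unchanged → E = 111.24, U = 11.96, labor force = 123.20 million.
After the second change, unemployed and labor force both fall by 2.02 → E = 111.24, U = 9.94, labor force = 121.18 million.
New unemployment rate = 9.94 / 121.18 = 8.20%.
Change = 8.20% − 6.44% = +1.76 percentage points.

The unemployment rate changes by +1.76 percentage points.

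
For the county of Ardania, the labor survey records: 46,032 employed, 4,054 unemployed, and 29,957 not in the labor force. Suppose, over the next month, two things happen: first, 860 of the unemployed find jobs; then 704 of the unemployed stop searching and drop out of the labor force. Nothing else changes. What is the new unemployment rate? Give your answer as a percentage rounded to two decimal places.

Initially, labor force = 46,032 + 4,054 = 50,086, so u = 4,054/50,086 = 8.09%.
After the first change, unemployed falls and employed rises by 860; labor force unchanged → E = 46,892, U = 3,194, labor force = 50,086.
After the second change, unemployed and labor force both fall by 704 → E = 46,892, U = 2,490, labor force = 49,382.
New unemployment rate = 2,490 / 49,382 = 5.04%.

New unemployment rate ≈ 5.04%.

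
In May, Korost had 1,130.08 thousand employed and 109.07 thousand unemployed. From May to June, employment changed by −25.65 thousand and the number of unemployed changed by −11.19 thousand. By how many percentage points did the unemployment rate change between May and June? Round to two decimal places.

May: labor force = 1,130.08 + 109.07 = 1,239.15; u = 109.07/1,239.15 = 8.80%.
June: labor force = 1,104.43 + 97.88 = 1,202.31; u = 97.88/1,202.31 = 8.14%.
Change = 8.14% − 8.80% = −0.66 pp.

The unemployment rate changed by −0.66 percentage points.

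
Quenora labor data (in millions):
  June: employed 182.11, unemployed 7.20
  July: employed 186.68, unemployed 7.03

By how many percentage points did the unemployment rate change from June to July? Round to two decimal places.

The unemployment rate changed by −0.17 percentage points.

June: labor force = 182.11 + 7.20 = 189.31; u = 7.20/189.31 = 3.80%.
July: labor force = 186.68 + 7.03 = 193.71; u = 7.03/193.71 = 3.63%.
Change = 3.63% − 3.80% = −0.17 pp.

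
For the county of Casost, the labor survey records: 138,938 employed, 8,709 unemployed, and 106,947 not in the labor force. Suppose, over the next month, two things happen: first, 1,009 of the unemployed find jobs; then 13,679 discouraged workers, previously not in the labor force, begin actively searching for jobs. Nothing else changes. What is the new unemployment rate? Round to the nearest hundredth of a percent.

New unemployment rate ≈ 13.25%.

Initially, labor force = 138,938 + 8,709 = 147,647, so u = 8,709/147,647 = 5.90%.
After the first change, unemployed falls and employed rises by 1,009; labor force unchanged → E = 139,947, U = 7,700, labor force = 147,647.
After the second change, unemployed and labor force both rise by 13,679 → E = 139,947, U = 21,379, labor force = 161,326.
New unemployment rate = 21,379 / 161,326 = 13.25%.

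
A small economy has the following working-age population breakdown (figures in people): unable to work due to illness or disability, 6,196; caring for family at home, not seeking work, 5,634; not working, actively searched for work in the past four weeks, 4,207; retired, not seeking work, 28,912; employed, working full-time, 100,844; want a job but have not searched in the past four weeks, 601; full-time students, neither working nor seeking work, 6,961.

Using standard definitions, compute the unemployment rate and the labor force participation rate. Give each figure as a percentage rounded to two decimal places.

Unemployment rate ≈ 4.00%; labor force participation rate ≈ 68.50%.

Employed = 100,844.
Unemployed = 4,207.
Labor force = 100,844 + 4,207 = 105,051.
Not in labor force = 6,196 + 5,634 + 28,912 + 601 + 6,961 = 48,304 (those not working and not actively searching are outside the labor force — including those who want a job but have given up searching).
Civilian working-age population = 105,051 + 48,304 = 153,355.
Unemployment rate = 4,207 / 105,051 = 4.00%.
Labor force participation rate = 105,051 / 153,355 = 68.50%.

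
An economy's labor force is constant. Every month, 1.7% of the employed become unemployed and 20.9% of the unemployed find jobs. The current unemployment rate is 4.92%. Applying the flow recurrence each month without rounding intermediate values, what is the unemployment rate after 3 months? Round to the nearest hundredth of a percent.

With a fixed labor force, u_{t+1} = u_t + s·(1−u_t) − f·u_t = u_t·(1−s−f) + s.
Here 1−s−f = 0.774 and s = 0.017.
u_1 = 0.049200 × 0.774 + 0.017 = 0.055081.
u_2 = 0.055081 × 0.774 + 0.017 = 0.059633.
u_3 = 0.059633 × 0.774 + 0.017 = 0.063156.

Unemployment rate after three months ≈ 6.32%.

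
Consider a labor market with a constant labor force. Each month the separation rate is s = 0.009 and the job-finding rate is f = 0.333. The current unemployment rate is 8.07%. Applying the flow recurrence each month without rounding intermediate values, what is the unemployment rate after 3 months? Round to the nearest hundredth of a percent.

Unemployment rate after three months ≈ 4.18%.

With a fixed labor force, u_{t+1} = u_t + s·(1−u_t) − f·u_t = u_t·(1−s−f) + s.
Here 1−s−f = 0.658 and s = 0.009.
u_1 = 0.080700 × 0.658 + 0.009 = 0.062101.
u_2 = 0.062101 × 0.658 + 0.009 = 0.049862.
u_3 = 0.049862 × 0.658 + 0.009 = 0.041809.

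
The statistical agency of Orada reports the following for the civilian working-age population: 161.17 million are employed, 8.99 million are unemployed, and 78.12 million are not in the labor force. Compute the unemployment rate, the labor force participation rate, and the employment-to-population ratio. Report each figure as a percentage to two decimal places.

Labor force = employed + unemployed = 161.17 + 8.99 = 170.16 million.
Working-age population = 170.16 + 78.12 = 248.28 million.
Unemployment rate = 8.99 / 170.16 = 5.28%.
Labor force participation rate = 170.16 / 248.28 = 68.54%.
Employment-population ratio = 161.17 / 248.28 = 64.91%.

Unemployment rate ≈ 5.28%; labor force participation rate ≈ 68.54%; employment-population ratio ≈ 64.91%.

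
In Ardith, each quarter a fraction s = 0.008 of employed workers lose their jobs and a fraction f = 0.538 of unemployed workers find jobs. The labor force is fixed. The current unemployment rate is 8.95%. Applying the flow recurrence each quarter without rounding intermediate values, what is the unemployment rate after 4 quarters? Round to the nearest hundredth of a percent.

Unemployment rate after four quarters ≈ 1.78%.

With a fixed labor force, u_{t+1} = u_t + s·(1−u_t) − f·u_t = u_t·(1−s−f) + s.
Here 1−s−f = 0.454 and s = 0.008.
u_1 = 0.089500 × 0.454 + 0.008 = 0.048633.
u_2 = 0.048633 × 0.454 + 0.008 = 0.030079.
u_3 = 0.030079 × 0.454 + 0.008 = 0.021656.
u_4 = 0.021656 × 0.454 + 0.008 = 0.017832.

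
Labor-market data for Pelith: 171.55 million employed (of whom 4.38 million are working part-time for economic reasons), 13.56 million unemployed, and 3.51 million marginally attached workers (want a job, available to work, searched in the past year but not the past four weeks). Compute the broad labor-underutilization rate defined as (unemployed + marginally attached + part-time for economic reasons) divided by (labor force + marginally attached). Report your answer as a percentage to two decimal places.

Broad underutilization rate ≈ 11.37%.

Labor force = 171.55 + 13.56 = 185.11 million.
Numerator = 13.56 + 3.51 + 4.38 = 21.45 million.
Denominator = 185.11 + 3.51 = 188.62 million.
Broad rate = 21.45 / 188.62 = 11.37%.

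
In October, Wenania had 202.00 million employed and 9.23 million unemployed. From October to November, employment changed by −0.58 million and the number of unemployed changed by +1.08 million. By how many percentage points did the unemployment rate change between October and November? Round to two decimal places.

The unemployment rate changed by +0.50 percentage points.

October: labor force = 202.00 + 9.23 = 211.23; u = 9.23/211.23 = 4.37%.
November: labor force = 201.42 + 10.31 = 211.73; u = 10.31/211.73 = 4.87%.
Change = 4.87% − 4.37% = +0.50 pp.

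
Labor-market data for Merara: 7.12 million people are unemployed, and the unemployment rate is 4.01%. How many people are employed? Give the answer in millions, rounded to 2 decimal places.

Labor force = U / u = 7.12 / 0.0401 ≈ 177.56 million.
Employed = labor force − unemployed = 177.56 − 7.12 = 170.44 million.

About 170.44 million are employed.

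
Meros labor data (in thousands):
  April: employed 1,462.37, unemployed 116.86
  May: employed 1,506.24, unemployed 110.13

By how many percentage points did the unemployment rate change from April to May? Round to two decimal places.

The unemployment rate changed by −0.59 percentage points.

April: labor force = 1,462.37 + 116.86 = 1,579.23; u = 116.86/1,579.23 = 7.40%.
May: labor force = 1,506.24 + 110.13 = 1,616.37; u = 110.13/1,616.37 = 6.81%.
Change = 6.81% − 7.40% = −0.59 pp.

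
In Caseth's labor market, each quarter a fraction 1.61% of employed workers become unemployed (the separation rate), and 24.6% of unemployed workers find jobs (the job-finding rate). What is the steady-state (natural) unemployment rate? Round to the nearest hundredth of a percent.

At steady state the flows balance: s·E = f·U, so U/(E+U) = s/(s+f).
u* = 1.61 / (1.61 + 24.6) = 1.61 / 26.21 = 6.14%.

Steady-state unemployment rate ≈ 6.14%.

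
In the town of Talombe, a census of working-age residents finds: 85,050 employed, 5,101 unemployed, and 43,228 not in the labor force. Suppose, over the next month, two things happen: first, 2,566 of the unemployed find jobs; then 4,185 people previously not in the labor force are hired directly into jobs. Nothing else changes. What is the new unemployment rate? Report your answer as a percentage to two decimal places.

Initially, labor force = 85,050 + 5,101 = 90,151, so u = 5,101/90,151 = 5.66%.
After the first change, unemployed falls and employed rises by 2,566; labor force unchanged → E = 87,616, U = 2,535, labor force = 90,151.
After the second change, employed and labor force both rise by 4,185; unemployed unchanged → E = 91,801, U = 2,535, labor force = 94,336.
New unemployment rate = 2,535 / 94,336 = 2.69%.

New unemployment rate ≈ 2.69%.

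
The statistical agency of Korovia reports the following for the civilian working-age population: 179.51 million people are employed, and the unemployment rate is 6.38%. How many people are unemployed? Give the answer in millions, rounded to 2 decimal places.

Let U be the number unemployed. The labor force is E + U, and U/(E+U) = 0.0638.
So U = 0.0638 × 179.51 / (1 − 0.0638) = 11.4527 / 0.9362 ≈ 12.23 million.

About 12.23 million are unemployed.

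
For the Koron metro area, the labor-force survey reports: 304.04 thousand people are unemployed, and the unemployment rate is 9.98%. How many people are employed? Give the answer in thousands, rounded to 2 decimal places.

About 2,742.45 thousand are employed.

Labor force = U / u = 304.04 / 0.0998 ≈ 3,046.49 thousand.
Employed = labor force − unemployed = 3,046.49 − 304.04 = 2,742.45 thousand.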